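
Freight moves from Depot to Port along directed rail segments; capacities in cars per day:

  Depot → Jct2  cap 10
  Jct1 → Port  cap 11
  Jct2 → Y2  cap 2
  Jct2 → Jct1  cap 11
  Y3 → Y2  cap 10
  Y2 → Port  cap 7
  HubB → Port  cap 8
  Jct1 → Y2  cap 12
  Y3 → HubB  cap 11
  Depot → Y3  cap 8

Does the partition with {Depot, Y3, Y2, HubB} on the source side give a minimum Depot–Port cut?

Given cut capacity: 10 + 7 + 8 = 25.
Augment Depot→Jct2→Y2→Port: bottleneck 2, flow now 2.
Augment Depot→Jct2→Jct1→Port: bottleneck 8, flow now 10.
Augment Depot→Y3→Y2→Port: bottleneck 5, flow now 15.
Augment Depot→Y3→HubB→Port: bottleneck 3, flow now 18.
No augmenting path remains; maximum flow = 18.
In the residual graph, reachable from Depot: {Depot}.
Min-cut edges: Depot→Jct2 (10), Depot→Y3 (8); capacity 10 + 8 = 18.
Cut capacity 25 exceeds the max flow 18, so it is not minimum.

No — its capacity is 25, but the minimum cut has capacity 18.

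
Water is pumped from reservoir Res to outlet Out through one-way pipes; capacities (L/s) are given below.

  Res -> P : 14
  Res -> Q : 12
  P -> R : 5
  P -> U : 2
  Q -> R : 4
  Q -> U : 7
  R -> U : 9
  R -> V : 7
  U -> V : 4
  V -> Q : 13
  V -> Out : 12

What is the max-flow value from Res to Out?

11

Augment Res→P→R→V→Out: bottleneck 5, flow now 5.
Augment Res→P→U→V→Out: bottleneck 2, flow now 7.
Augment Res→Q→R→V→Out: bottleneck 2, flow now 9.
Augment Res→Q→U→V→Out: bottleneck 2, flow now 11.
No augmenting path remains; maximum flow = 11.
In the residual graph, reachable from Res: {Res, P, Q, R, U}.
Min-cut edges: R→V (7), U→V (4); capacity 7 + 4 = 11.
This cut is saturated, so no flow can exceed 11.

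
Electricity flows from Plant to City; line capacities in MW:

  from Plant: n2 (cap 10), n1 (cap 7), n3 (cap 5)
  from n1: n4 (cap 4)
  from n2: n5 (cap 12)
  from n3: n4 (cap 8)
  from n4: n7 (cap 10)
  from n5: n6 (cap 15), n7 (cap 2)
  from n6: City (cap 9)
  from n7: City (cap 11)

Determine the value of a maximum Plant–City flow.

Augment Plant→n1→n4→n7→City: bottleneck 4, flow now 4.
Augment Plant→n2→n5→n6→City: bottleneck 9, flow now 13.
Augment Plant→n2→n5→n7→City: bottleneck 1, flow now 14.
Augment Plant→n3→n4→n7→City: bottleneck 5, flow now 19.
No augmenting path remains; maximum flow = 19.
In the residual graph, reachable from Plant: {Plant, n1}.
Min-cut edges: Plant→n2 (10), Plant→n3 (5), n1→n4 (4); capacity 10 + 5 + 4 = 19.
This cut is saturated, so no flow can exceed 19.

19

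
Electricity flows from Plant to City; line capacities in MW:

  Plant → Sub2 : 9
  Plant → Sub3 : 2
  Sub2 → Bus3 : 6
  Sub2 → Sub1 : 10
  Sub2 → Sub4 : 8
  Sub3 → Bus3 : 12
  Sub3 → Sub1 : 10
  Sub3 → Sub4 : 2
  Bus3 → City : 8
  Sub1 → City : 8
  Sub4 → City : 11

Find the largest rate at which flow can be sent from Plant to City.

11

Augment Plant→Sub2→Bus3→City: bottleneck 6, flow now 6.
Augment Plant→Sub2→Sub1→City: bottleneck 3, flow now 9.
Augment Plant→Sub3→Bus3→City: bottleneck 2, flow now 11.
No augmenting path remains; maximum flow = 11.
In the residual graph, reachable from Plant: {Plant}.
Min-cut edges: Plant→Sub2 (9), Plant→Sub3 (2); capacity 9 + 2 = 11.
This cut is saturated, so no flow can exceed 11.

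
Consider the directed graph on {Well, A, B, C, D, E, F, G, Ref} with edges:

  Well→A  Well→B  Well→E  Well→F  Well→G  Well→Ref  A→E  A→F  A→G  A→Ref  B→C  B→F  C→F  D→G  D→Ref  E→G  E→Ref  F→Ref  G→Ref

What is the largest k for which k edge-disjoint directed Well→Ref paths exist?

5

Assign every edge capacity 1; by Menger, the answer equals the max flow.
Path Well→Ref (+1); total 1.
Path Well→A→Ref (+1); total 2.
Path Well→E→Ref (+1); total 3.
Path Well→F→Ref (+1); total 4.
Path Well→G→Ref (+1); total 5.
No residual Well→Ref path; max flow = 5.
Certifying cut of size 5: {F→Ref, Well→A, Well→E, Well→G, Well→Ref}.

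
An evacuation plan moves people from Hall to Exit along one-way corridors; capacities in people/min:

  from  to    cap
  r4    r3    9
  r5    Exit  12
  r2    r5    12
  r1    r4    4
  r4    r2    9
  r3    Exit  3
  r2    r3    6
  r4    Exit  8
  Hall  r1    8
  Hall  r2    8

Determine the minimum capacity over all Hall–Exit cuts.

Augment Hall→r1→r4→Exit: bottleneck 4, flow now 4.
Augment Hall→r2→r3→Exit: bottleneck 3, flow now 7.
Augment Hall→r2→r5→Exit: bottleneck 5, flow now 12.
No augmenting path remains; maximum flow = 12.
By max-flow min-cut, the minimum cut capacity equals the max flow.
In the residual graph, reachable from Hall: {Hall, r1}.
Min-cut edges: Hall→r2 (8), r1→r4 (4); capacity 8 + 4 = 12.

12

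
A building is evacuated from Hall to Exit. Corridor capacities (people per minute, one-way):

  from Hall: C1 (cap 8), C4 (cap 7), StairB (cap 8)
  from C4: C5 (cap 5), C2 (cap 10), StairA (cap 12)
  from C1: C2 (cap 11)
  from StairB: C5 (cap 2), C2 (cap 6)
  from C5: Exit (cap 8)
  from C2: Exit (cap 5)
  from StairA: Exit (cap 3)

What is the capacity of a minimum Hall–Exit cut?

Augment Hall→C4→C5→Exit: bottleneck 5, flow now 5.
Augment Hall→C4→C2→Exit: bottleneck 2, flow now 7.
Augment Hall→C1→C2→Exit: bottleneck 3, flow now 10.
Augment Hall→StairB→C5→Exit: bottleneck 2, flow now 12.
Augment Hall→C1→C2→C4→StairA→Exit: bottleneck 2, flow now 14. (uses reverse residual edge)
No augmenting path remains; maximum flow = 14.
By max-flow min-cut, the minimum cut capacity equals the max flow.
In the residual graph, reachable from Hall: {Hall, C1, StairB, C2}.
Min-cut edges: Hall→C4 (7), StairB→C5 (2), C2→Exit (5); capacity 7 + 2 + 5 = 14.

14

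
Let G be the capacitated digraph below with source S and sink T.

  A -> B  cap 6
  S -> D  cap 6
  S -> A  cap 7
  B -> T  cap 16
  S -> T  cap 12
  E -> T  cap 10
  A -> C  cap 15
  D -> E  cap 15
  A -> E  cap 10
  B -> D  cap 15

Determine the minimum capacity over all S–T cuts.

25

Augment S→T: bottleneck 12, flow now 12.
Augment S→A→B→T: bottleneck 6, flow now 18.
Augment S→A→E→T: bottleneck 1, flow now 19.
Augment S→D→E→T: bottleneck 6, flow now 25.
No augmenting path remains; maximum flow = 25.
By max-flow min-cut, the minimum cut capacity equals the max flow.
In the residual graph, reachable from S: {S}.
Min-cut edges: S→A (7), S→D (6), S→T (12); capacity 7 + 6 + 12 = 25.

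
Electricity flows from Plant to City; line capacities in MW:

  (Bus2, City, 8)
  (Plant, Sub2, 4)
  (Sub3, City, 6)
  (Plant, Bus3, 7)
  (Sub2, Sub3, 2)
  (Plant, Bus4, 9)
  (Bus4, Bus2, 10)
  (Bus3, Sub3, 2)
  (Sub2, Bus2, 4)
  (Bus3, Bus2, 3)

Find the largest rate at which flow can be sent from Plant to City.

Augment Plant→Bus3→Sub3→City: bottleneck 2, flow now 2.
Augment Plant→Bus3→Bus2→City: bottleneck 3, flow now 5.
Augment Plant→Bus4→Bus2→City: bottleneck 5, flow now 10.
Augment Plant→Sub2→Sub3→City: bottleneck 2, flow now 12.
No augmenting path remains; maximum flow = 12.
In the residual graph, reachable from Plant: {Plant, Bus3, Bus4, Sub2, Bus2}.
Min-cut edges: Bus3→Sub3 (2), Sub2→Sub3 (2), Bus2→City (8); capacity 2 + 2 + 8 = 12.
This cut is saturated, so no flow can exceed 12.

12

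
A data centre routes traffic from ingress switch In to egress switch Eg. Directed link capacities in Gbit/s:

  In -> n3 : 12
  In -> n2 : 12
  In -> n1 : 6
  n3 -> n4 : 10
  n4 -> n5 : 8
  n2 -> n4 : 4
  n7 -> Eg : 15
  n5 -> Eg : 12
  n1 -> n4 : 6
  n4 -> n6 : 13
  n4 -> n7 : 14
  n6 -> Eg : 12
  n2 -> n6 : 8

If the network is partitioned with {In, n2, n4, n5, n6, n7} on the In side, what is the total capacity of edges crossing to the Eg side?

Edges leaving {In, n2, n4, n5, n6, n7}: In→n1 (6), In→n3 (12), n5→Eg (12), n6→Eg (12), n7→Eg (15).
Cut capacity = 6 + 12 + 12 + 12 + 15 = 57.

57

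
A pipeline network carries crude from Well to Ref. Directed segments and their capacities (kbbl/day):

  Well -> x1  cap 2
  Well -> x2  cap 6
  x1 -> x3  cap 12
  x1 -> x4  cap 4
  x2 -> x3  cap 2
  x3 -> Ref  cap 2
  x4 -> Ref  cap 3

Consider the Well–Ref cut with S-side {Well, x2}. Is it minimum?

Given cut capacity: 2 + 2 = 4.
Augment Well→x1→x3→Ref: bottleneck 2, flow now 2.
Augment Well→x2→x3→x1→x4→Ref: bottleneck 2, flow now 4. (uses reverse residual edge)
No augmenting path remains; maximum flow = 4.
Cut capacity 4 equals the max flow, so it is a minimum cut.

Yes — it is a minimum cut (capacity 4).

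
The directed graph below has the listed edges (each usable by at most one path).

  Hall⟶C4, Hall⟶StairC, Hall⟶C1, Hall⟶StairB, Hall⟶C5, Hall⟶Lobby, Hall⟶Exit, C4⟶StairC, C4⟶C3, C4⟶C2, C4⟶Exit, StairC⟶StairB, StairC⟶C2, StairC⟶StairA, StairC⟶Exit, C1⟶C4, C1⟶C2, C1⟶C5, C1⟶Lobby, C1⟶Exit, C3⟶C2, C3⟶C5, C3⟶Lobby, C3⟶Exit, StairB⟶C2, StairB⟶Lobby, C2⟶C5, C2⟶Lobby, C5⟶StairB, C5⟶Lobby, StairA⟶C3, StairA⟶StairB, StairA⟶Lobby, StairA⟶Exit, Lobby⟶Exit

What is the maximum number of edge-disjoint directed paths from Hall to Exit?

Assign every edge capacity 1; by Menger, the answer equals the max flow.
Path Hall→Exit (+1); total 1.
Path Hall→C4→Exit (+1); total 2.
Path Hall→StairC→Exit (+1); total 3.
Path Hall→C1→Exit (+1); total 4.
Path Hall→Lobby→Exit (+1); total 5.
No residual Hall→Exit path; max flow = 5.
Certifying cut of size 5: {Hall→C1, Hall→C4, Hall→Exit, Hall→StairC, Lobby→Exit}.

5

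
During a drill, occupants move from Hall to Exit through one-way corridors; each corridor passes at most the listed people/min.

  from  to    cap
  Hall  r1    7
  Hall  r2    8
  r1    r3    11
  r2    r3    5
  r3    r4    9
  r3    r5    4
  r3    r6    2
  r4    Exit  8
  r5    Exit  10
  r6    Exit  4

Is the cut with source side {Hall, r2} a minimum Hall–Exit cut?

Given cut capacity: 7 + 5 = 12.
Augment Hall→r1→r3→r4→Exit: bottleneck 7, flow now 7.
Augment Hall→r2→r3→r4→Exit: bottleneck 1, flow now 8.
Augment Hall→r2→r3→r5→Exit: bottleneck 4, flow now 12.
No augmenting path remains; maximum flow = 12.
Cut capacity 12 equals the max flow, so it is a minimum cut.

Yes — it is a minimum cut (capacity 12).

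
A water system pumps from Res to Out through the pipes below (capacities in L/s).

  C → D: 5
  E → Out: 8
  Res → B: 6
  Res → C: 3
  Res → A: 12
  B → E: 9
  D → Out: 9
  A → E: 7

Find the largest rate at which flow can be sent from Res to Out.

11

Augment Res→A→E→Out: bottleneck 7, flow now 7.
Augment Res→B→E→Out: bottleneck 1, flow now 8.
Augment Res→C→D→Out: bottleneck 3, flow now 11.
No augmenting path remains; maximum flow = 11.
In the residual graph, reachable from Res: {Res, A, B, E}.
Min-cut edges: Res→C (3), E→Out (8); capacity 3 + 8 = 11.
This cut is saturated, so no flow can exceed 11.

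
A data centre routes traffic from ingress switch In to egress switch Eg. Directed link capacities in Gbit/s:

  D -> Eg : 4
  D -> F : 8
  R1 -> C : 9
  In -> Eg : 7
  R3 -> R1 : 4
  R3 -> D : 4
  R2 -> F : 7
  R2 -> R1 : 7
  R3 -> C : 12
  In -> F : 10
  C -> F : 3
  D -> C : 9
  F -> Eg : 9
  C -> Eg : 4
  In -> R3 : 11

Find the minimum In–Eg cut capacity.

Augment In→Eg: bottleneck 7, flow now 7.
Augment In→F→Eg: bottleneck 9, flow now 16.
Augment In→R3→D→Eg: bottleneck 4, flow now 20.
Augment In→R3→C→Eg: bottleneck 4, flow now 24.
No augmenting path remains; maximum flow = 24.
By max-flow min-cut, the minimum cut capacity equals the max flow.
In the residual graph, reachable from In: {In, R3, R1, C, F}.
Min-cut edges: In→Eg (7), R3→D (4), C→Eg (4), F→Eg (9); capacity 7 + 4 + 4 + 9 = 24.

24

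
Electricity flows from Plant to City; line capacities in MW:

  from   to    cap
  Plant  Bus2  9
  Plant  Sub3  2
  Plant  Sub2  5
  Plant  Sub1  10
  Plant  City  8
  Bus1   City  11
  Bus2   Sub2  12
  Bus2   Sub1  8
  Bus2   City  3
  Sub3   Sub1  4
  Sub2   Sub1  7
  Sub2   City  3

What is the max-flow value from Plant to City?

Augment Plant→City: bottleneck 8, flow now 8.
Augment Plant→Bus2→City: bottleneck 3, flow now 11.
Augment Plant→Sub2→City: bottleneck 3, flow now 14.
No augmenting path remains; maximum flow = 14.
In the residual graph, reachable from Plant: {Plant, Bus2, Sub3, Sub2, Sub1}.
Min-cut edges: Plant→City (8), Bus2→City (3), Sub2→City (3); capacity 8 + 3 + 3 = 14.
This cut is saturated, so no flow can exceed 14.

14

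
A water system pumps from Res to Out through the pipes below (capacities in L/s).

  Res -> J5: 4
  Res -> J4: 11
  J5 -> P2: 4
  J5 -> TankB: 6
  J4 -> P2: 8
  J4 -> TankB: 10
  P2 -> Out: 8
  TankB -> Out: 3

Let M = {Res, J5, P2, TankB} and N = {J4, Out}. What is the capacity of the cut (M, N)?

22

Edges leaving {Res, J5, P2, TankB}: Res→J4 (11), P2→Out (8), TankB→Out (3).
Cut capacity = 11 + 8 + 3 = 22.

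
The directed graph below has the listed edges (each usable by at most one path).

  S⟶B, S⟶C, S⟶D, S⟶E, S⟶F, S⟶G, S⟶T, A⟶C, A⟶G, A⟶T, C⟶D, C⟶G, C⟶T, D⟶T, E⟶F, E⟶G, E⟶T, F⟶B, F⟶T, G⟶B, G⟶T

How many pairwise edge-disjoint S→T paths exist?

6

Assign every edge capacity 1; by Menger, the answer equals the max flow.
Path S→T (+1); total 1.
Path S→C→T (+1); total 2.
Path S→D→T (+1); total 3.
Path S→E→T (+1); total 4.
Path S→F→T (+1); total 5.
Path S→G→T (+1); total 6.
No residual S→T path; max flow = 6.
Certifying cut of size 6: {S→C, S→D, S→E, S→F, S→G, S→T}.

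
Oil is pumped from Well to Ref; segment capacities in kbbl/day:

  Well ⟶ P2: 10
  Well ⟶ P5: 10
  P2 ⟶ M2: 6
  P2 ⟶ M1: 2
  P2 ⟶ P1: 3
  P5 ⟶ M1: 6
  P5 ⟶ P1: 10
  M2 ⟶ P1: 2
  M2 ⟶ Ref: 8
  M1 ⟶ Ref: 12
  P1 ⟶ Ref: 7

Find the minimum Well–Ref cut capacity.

Augment Well→P2→M2→Ref: bottleneck 6, flow now 6.
Augment Well→P2→M1→Ref: bottleneck 2, flow now 8.
Augment Well→P2→P1→Ref: bottleneck 2, flow now 10.
Augment Well→P5→M1→Ref: bottleneck 6, flow now 16.
Augment Well→P5→P1→Ref: bottleneck 4, flow now 20.
No augmenting path remains; maximum flow = 20.
By max-flow min-cut, the minimum cut capacity equals the max flow.
In the residual graph, reachable from Well: {Well}.
Min-cut edges: Well→P2 (10), Well→P5 (10); capacity 10 + 10 = 20.

20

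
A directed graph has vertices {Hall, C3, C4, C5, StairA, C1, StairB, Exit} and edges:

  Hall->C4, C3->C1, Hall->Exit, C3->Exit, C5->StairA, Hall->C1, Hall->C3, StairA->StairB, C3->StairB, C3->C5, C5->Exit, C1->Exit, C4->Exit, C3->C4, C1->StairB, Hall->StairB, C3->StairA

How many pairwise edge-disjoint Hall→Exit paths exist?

Assign every edge capacity 1; by Menger, the answer equals the max flow.
Path Hall→Exit (+1); total 1.
Path Hall→C3→Exit (+1); total 2.
Path Hall→C4→Exit (+1); total 3.
Path Hall→C1→Exit (+1); total 4.
No residual Hall→Exit path; max flow = 4.
Certifying cut of size 4: {Hall→C1, Hall→C3, Hall→C4, Hall→Exit}.

4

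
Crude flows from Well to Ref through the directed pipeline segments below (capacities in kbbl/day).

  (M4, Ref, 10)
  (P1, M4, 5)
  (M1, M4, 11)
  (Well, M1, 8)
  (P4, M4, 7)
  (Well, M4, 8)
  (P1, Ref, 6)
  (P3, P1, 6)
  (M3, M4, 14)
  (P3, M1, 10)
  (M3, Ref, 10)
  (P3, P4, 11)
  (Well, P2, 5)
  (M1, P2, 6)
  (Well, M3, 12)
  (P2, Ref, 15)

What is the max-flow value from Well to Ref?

Augment Well→M3→Ref: bottleneck 10, flow now 10.
Augment Well→M4→Ref: bottleneck 8, flow now 18.
Augment Well→P2→Ref: bottleneck 5, flow now 23.
Augment Well→M3→M4→Ref: bottleneck 2, flow now 25.
Augment Well→M1→P2→Ref: bottleneck 6, flow now 31.
No augmenting path remains; maximum flow = 31.
In the residual graph, reachable from Well: {Well, M3, M1, M4}.
Min-cut edges: Well→P2 (5), M3→Ref (10), M1→P2 (6), M4→Ref (10); capacity 5 + 10 + 6 + 10 = 31.
This cut is saturated, so no flow can exceed 31.

31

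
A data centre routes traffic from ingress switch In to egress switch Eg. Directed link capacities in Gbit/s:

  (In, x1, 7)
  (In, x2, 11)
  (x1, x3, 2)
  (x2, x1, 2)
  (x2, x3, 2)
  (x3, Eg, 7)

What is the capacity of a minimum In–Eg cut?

Augment In→x1→x3→Eg: bottleneck 2, flow now 2.
Augment In→x2→x3→Eg: bottleneck 2, flow now 4.
No augmenting path remains; maximum flow = 4.
By max-flow min-cut, the minimum cut capacity equals the max flow.
In the residual graph, reachable from In: {In, x1, x2}.
Min-cut edges: x1→x3 (2), x2→x3 (2); capacity 2 + 2 = 4.

4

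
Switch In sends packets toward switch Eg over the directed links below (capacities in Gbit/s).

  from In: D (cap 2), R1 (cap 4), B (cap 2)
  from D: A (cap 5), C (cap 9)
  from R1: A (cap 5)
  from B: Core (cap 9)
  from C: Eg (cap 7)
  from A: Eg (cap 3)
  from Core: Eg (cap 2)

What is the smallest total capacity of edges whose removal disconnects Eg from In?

Augment In→D→C→Eg: bottleneck 2, flow now 2.
Augment In→R1→A→Eg: bottleneck 3, flow now 5.
Augment In→B→Core→Eg: bottleneck 2, flow now 7.
No augmenting path remains; maximum flow = 7.
By max-flow min-cut, the minimum cut capacity equals the max flow.
In the residual graph, reachable from In: {In, R1, A}.
Min-cut edges: In→D (2), In→B (2), A→Eg (3); capacity 2 + 2 + 3 = 7.

7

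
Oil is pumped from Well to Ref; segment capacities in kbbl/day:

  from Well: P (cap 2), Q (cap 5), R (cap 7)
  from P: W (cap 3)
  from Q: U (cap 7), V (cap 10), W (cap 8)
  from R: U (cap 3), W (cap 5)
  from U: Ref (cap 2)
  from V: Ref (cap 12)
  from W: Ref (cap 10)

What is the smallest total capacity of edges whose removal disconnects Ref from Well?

14

Augment Well→P→W→Ref: bottleneck 2, flow now 2.
Augment Well→Q→U→Ref: bottleneck 2, flow now 4.
Augment Well→Q→V→Ref: bottleneck 3, flow now 7.
Augment Well→R→W→Ref: bottleneck 5, flow now 12.
Augment Well→R→U→Q→V→Ref: bottleneck 2, flow now 14. (uses reverse residual edge)
No augmenting path remains; maximum flow = 14.
By max-flow min-cut, the minimum cut capacity equals the max flow.
In the residual graph, reachable from Well: {Well}.
Min-cut edges: Well→P (2), Well→Q (5), Well→R (7); capacity 2 + 5 + 7 = 14.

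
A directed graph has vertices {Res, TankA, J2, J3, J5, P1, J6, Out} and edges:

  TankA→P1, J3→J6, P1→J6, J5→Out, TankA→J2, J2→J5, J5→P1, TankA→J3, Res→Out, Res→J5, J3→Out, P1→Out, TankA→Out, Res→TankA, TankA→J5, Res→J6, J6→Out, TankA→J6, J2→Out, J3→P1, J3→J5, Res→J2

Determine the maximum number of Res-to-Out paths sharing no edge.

Assign every edge capacity 1; by Menger, the answer equals the max flow.
Path Res→Out (+1); total 1.
Path Res→TankA→Out (+1); total 2.
Path Res→J2→Out (+1); total 3.
Path Res→J5→Out (+1); total 4.
Path Res→J6→Out (+1); total 5.
No residual Res→Out path; max flow = 5.
Certifying cut of size 5: {Res→J2, Res→J5, Res→J6, Res→Out, Res→TankA}.

5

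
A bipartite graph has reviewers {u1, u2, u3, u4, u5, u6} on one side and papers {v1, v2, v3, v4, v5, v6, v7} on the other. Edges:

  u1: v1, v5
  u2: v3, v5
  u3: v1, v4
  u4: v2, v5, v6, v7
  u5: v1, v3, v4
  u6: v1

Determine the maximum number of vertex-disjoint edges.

5

Unit-capacity flow: source→left, listed edges, right→sink; max matching = max flow.
Augmenting path u1→v1 (+1); matched 1.
Augmenting path u2→v3 (+1); matched 2.
Augmenting path u3→v4 (+1); matched 3.
Augmenting path u4→v2 (+1); matched 4.
Augmenting path u5→v1→u1→v5 (+1); matched 5.
No augmenting path remains; maximum matching = 5.
König certificate: {u4, v1, v3, v4, v5} is a vertex cover of size 5 (every listed pair touches it), so no matching can be larger.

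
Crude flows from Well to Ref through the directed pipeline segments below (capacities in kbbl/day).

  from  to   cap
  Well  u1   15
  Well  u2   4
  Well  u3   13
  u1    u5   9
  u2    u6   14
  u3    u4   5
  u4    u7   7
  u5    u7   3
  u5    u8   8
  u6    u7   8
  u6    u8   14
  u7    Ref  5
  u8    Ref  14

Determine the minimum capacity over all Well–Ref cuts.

Augment Well→u1→u5→u7→Ref: bottleneck 3, flow now 3.
Augment Well→u1→u5→u8→Ref: bottleneck 6, flow now 9.
Augment Well→u2→u6→u7→Ref: bottleneck 2, flow now 11.
Augment Well→u2→u6→u8→Ref: bottleneck 2, flow now 13.
Augment Well→u3→u4→u7→u5→u8→Ref: bottleneck 2, flow now 15. (uses reverse residual edge)
Augment Well→u3→u4→u7→u6→u8→Ref: bottleneck 2, flow now 17. (uses reverse residual edge)
No augmenting path remains; maximum flow = 17.
By max-flow min-cut, the minimum cut capacity equals the max flow.
In the residual graph, reachable from Well: {Well, u1, u3, u4, u5, u7}.
Min-cut edges: Well→u2 (4), u5→u8 (8), u7→Ref (5); capacity 4 + 8 + 5 = 17.

17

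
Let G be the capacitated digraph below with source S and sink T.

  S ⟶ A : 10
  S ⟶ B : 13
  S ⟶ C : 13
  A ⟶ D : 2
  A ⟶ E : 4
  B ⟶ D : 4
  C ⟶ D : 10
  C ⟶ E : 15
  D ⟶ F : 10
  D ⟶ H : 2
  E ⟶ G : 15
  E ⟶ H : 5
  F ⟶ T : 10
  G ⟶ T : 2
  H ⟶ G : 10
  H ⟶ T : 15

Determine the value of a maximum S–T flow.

Augment S→A→D→F→T: bottleneck 2, flow now 2.
Augment S→A→E→G→T: bottleneck 2, flow now 4.
Augment S→A→E→H→T: bottleneck 2, flow now 6.
Augment S→B→D→F→T: bottleneck 4, flow now 10.
Augment S→C→D→F→T: bottleneck 4, flow now 14.
Augment S→C→D→H→T: bottleneck 2, flow now 16.
Augment S→C→E→H→T: bottleneck 3, flow now 19.
No augmenting path remains; maximum flow = 19.
In the residual graph, reachable from S: {S, A, B, C, D, E, G}.
Min-cut edges: D→F (10), D→H (2), E→H (5), G→T (2); capacity 10 + 2 + 5 + 2 = 19.
This cut is saturated, so no flow can exceed 19.

19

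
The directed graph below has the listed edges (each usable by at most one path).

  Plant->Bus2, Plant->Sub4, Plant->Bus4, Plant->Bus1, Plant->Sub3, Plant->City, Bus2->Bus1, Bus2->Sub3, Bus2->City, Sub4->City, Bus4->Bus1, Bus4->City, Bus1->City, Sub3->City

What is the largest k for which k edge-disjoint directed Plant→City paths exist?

Assign every edge capacity 1; by Menger, the answer equals the max flow.
Path Plant→City (+1); total 1.
Path Plant→Bus2→City (+1); total 2.
Path Plant→Sub4→City (+1); total 3.
Path Plant→Bus4→City (+1); total 4.
Path Plant→Bus1→City (+1); total 5.
Path Plant→Sub3→City (+1); total 6.
No residual Plant→City path; max flow = 6.
Certifying cut of size 6: {Plant→Bus1, Plant→Bus2, Plant→Bus4, Plant→City, Plant→Sub3, Plant→Sub4}.

6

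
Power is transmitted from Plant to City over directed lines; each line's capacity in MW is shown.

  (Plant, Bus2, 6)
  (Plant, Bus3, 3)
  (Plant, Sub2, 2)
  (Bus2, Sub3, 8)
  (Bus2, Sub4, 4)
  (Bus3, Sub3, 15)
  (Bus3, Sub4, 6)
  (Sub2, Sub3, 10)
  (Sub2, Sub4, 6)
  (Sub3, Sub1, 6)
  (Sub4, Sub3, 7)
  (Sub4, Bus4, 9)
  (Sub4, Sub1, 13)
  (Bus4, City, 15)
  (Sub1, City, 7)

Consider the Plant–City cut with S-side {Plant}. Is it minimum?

Yes — it is a minimum cut (capacity 11).

Given cut capacity: 6 + 3 + 2 = 11.
Augment Plant→Bus2→Sub3→Sub1→City: bottleneck 6, flow now 6.
Augment Plant→Bus3→Sub4→Bus4→City: bottleneck 3, flow now 9.
Augment Plant→Sub2→Sub4→Bus4→City: bottleneck 2, flow now 11.
No augmenting path remains; maximum flow = 11.
Cut capacity 11 equals the max flow, so it is a minimum cut.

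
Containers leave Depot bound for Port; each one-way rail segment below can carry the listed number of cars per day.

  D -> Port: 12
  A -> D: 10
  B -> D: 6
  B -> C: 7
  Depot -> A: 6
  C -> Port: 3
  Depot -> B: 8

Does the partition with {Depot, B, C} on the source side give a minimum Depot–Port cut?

No — its capacity is 15, but the minimum cut has capacity 14.

Given cut capacity: 6 + 6 + 3 = 15.
Augment Depot→A→D→Port: bottleneck 6, flow now 6.
Augment Depot→B→C→Port: bottleneck 3, flow now 9.
Augment Depot→B→D→Port: bottleneck 5, flow now 14.
No augmenting path remains; maximum flow = 14.
In the residual graph, reachable from Depot: {Depot}.
Min-cut edges: Depot→A (6), Depot→B (8); capacity 6 + 8 = 14.
Cut capacity 15 exceeds the max flow 14, so it is not minimum.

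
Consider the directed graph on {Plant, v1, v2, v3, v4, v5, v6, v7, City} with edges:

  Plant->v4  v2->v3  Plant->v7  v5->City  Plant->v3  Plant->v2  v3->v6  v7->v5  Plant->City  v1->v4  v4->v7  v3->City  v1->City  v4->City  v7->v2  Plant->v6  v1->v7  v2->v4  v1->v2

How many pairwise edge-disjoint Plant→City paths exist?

Assign every edge capacity 1; by Menger, the answer equals the max flow.
Path Plant→City (+1); total 1.
Path Plant→v3→City (+1); total 2.
Path Plant→v4→City (+1); total 3.
Path Plant→v7→v5→City (+1); total 4.
No residual Plant→City path; max flow = 4.
Certifying cut of size 4: {Plant→City, v3→City, v4→City, v7→v5}.

4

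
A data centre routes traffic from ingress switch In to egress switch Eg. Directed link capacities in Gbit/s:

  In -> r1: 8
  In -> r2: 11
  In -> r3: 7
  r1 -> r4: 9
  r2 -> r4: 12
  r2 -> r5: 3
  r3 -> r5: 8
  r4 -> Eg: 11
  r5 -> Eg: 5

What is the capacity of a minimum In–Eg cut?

Augment In→r1→r4→Eg: bottleneck 8, flow now 8.
Augment In→r2→r4→Eg: bottleneck 3, flow now 11.
Augment In→r2→r5→Eg: bottleneck 3, flow now 14.
Augment In→r3→r5→Eg: bottleneck 2, flow now 16.
No augmenting path remains; maximum flow = 16.
By max-flow min-cut, the minimum cut capacity equals the max flow.
In the residual graph, reachable from In: {In, r1, r2, r3, r4, r5}.
Min-cut edges: r4→Eg (11), r5→Eg (5); capacity 11 + 5 = 16.

16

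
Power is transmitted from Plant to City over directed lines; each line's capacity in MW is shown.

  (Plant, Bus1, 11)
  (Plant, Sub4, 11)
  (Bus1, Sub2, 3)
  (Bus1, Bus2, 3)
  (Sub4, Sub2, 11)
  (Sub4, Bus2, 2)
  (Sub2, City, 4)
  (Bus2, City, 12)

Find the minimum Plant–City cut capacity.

Augment Plant→Bus1→Sub2→City: bottleneck 3, flow now 3.
Augment Plant→Bus1→Bus2→City: bottleneck 3, flow now 6.
Augment Plant→Sub4→Sub2→City: bottleneck 1, flow now 7.
Augment Plant→Sub4→Bus2→City: bottleneck 2, flow now 9.
No augmenting path remains; maximum flow = 9.
By max-flow min-cut, the minimum cut capacity equals the max flow.
In the residual graph, reachable from Plant: {Plant, Bus1, Sub4, Sub2}.
Min-cut edges: Bus1→Bus2 (3), Sub4→Bus2 (2), Sub2→City (4); capacity 3 + 2 + 4 = 9.

9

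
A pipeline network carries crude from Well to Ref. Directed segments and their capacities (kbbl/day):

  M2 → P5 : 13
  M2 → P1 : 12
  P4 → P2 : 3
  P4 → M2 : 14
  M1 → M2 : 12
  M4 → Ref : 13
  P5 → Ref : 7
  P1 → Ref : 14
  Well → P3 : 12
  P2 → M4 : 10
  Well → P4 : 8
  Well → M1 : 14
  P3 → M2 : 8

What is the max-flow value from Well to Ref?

22

Augment Well→P4→P2→M4→Ref: bottleneck 3, flow now 3.
Augment Well→P4→M2→P1→Ref: bottleneck 5, flow now 8.
Augment Well→M1→M2→P1→Ref: bottleneck 7, flow now 15.
Augment Well→M1→M2→P5→Ref: bottleneck 5, flow now 20.
Augment Well→P3→M2→P5→Ref: bottleneck 2, flow now 22.
No augmenting path remains; maximum flow = 22.
In the residual graph, reachable from Well: {Well, P4, M1, P3, M2, P5}.
Min-cut edges: P4→P2 (3), M2→P1 (12), P5→Ref (7); capacity 3 + 12 + 7 = 22.
This cut is saturated, so no flow can exceed 22.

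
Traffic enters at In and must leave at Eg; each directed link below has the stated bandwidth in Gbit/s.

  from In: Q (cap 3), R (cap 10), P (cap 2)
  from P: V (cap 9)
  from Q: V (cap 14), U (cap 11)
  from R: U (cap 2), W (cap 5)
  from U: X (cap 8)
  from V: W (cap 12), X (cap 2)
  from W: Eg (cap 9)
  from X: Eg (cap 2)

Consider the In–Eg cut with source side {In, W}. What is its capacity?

Edges leaving {In, W}: In→P (2), In→Q (3), In→R (10), W→Eg (9).
Cut capacity = 2 + 3 + 10 + 9 = 24.

24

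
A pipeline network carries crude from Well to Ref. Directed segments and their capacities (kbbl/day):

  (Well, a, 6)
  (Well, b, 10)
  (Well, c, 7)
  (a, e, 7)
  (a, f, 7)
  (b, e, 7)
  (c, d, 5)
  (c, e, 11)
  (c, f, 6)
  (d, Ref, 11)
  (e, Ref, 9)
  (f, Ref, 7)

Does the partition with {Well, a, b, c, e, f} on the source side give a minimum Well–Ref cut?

No — its capacity is 21, but the minimum cut has capacity 20.

Given cut capacity: 5 + 9 + 7 = 21.
Augment Well→a→e→Ref: bottleneck 6, flow now 6.
Augment Well→b→e→Ref: bottleneck 3, flow now 9.
Augment Well→c→d→Ref: bottleneck 5, flow now 14.
Augment Well→c→f→Ref: bottleneck 2, flow now 16.
Augment Well→b→e→a→f→Ref: bottleneck 4, flow now 20. (uses reverse residual edge)
No augmenting path remains; maximum flow = 20.
In the residual graph, reachable from Well: {Well, b}.
Min-cut edges: Well→a (6), Well→c (7), b→e (7); capacity 6 + 7 + 7 = 20.
Cut capacity 21 exceeds the max flow 20, so it is not minimum.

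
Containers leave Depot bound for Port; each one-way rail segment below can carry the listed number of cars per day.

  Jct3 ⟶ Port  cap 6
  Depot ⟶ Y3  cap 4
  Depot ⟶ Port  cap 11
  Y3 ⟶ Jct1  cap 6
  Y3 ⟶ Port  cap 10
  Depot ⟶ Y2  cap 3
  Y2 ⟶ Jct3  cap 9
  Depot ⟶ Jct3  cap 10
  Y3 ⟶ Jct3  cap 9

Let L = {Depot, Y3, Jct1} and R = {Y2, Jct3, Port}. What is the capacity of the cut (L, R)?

43

Edges leaving {Depot, Y3, Jct1}: Depot→Y2 (3), Depot→Jct3 (10), Depot→Port (11), Y3→Jct3 (9), Y3→Port (10).
Cut capacity = 3 + 10 + 11 + 9 + 10 = 43.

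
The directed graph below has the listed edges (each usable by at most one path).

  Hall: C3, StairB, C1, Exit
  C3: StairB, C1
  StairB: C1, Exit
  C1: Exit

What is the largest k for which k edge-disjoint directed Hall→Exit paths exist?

3

Assign every edge capacity 1; by Menger, the answer equals the max flow.
Path Hall→Exit (+1); total 1.
Path Hall→StairB→Exit (+1); total 2.
Path Hall→C1→Exit (+1); total 3.
No residual Hall→Exit path; max flow = 3.
Certifying cut of size 3: {C1→Exit, Hall→Exit, StairB→Exit}.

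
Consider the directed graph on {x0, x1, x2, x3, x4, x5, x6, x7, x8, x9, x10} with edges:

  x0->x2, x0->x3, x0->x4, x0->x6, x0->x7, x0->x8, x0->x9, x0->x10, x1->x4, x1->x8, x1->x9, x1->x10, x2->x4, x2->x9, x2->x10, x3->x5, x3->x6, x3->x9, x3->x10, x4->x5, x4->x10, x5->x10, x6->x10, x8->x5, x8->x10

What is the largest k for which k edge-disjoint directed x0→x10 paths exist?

Assign every edge capacity 1; by Menger, the answer equals the max flow.
Path x0→x10 (+1); total 1.
Path x0→x2→x10 (+1); total 2.
Path x0→x3→x10 (+1); total 3.
Path x0→x4→x10 (+1); total 4.
Path x0→x6→x10 (+1); total 5.
Path x0→x8→x10 (+1); total 6.
No residual x0→x10 path; max flow = 6.
Certifying cut of size 6: {x0→x10, x0→x2, x0→x3, x0→x4, x0→x6, x0→x8}.

6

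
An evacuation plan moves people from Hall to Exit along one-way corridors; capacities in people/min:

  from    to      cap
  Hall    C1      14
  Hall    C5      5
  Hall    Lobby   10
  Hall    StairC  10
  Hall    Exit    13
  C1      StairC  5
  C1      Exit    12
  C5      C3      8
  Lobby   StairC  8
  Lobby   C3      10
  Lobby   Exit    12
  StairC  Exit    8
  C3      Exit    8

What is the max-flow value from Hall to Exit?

48

Augment Hall→Exit: bottleneck 13, flow now 13.
Augment Hall→C1→Exit: bottleneck 12, flow now 25.
Augment Hall→Lobby→Exit: bottleneck 10, flow now 35.
Augment Hall→StairC→Exit: bottleneck 8, flow now 43.
Augment Hall→C5→C3→Exit: bottleneck 5, flow now 48.
No augmenting path remains; maximum flow = 48.
In the residual graph, reachable from Hall: {Hall, C1, StairC}.
Min-cut edges: Hall→C5 (5), Hall→Lobby (10), Hall→Exit (13), C1→Exit (12), StairC→Exit (8); capacity 5 + 10 + 13 + 12 + 8 = 48.
This cut is saturated, so no flow can exceed 48.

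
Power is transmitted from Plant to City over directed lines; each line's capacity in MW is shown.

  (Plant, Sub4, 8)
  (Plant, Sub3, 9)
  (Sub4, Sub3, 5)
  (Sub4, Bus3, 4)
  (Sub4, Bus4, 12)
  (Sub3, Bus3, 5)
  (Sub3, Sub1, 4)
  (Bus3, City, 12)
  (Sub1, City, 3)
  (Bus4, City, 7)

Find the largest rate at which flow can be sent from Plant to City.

16

Augment Plant→Sub4→Bus3→City: bottleneck 4, flow now 4.
Augment Plant→Sub4→Bus4→City: bottleneck 4, flow now 8.
Augment Plant→Sub3→Bus3→City: bottleneck 5, flow now 13.
Augment Plant→Sub3→Sub1→City: bottleneck 3, flow now 16.
No augmenting path remains; maximum flow = 16.
In the residual graph, reachable from Plant: {Plant, Sub3, Sub1}.
Min-cut edges: Plant→Sub4 (8), Sub3→Bus3 (5), Sub1→City (3); capacity 8 + 5 + 3 = 16.
This cut is saturated, so no flow can exceed 16.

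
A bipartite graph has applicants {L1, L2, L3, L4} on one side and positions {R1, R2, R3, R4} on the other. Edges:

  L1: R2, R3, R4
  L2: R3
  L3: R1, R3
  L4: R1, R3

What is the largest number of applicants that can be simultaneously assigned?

Unit-capacity flow: source→left, listed edges, right→sink; max matching = max flow.
Augmenting path L1→R2 (+1); matched 1.
Augmenting path L2→R3 (+1); matched 2.
Augmenting path L3→R1 (+1); matched 3.
No augmenting path remains; maximum matching = 3.
König certificate: {L1, R1, R3} is a vertex cover of size 3 (every listed pair touches it), so no matching can be larger.

3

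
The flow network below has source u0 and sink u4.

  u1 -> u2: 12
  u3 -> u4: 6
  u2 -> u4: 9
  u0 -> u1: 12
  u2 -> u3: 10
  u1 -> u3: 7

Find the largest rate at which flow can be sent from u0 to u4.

12

Augment u0→u1→u2→u4: bottleneck 9, flow now 9.
Augment u0→u1→u3→u4: bottleneck 3, flow now 12.
No augmenting path remains; maximum flow = 12.
In the residual graph, reachable from u0: {u0}.
Min-cut edges: u0→u1 (12); capacity 12 = 12.
This cut is saturated, so no flow can exceed 12.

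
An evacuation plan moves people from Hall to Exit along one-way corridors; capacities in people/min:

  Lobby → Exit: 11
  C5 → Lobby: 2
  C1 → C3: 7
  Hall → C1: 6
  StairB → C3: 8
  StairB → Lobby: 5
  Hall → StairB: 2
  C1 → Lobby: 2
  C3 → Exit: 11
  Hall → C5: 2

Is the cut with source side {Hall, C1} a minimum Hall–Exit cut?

Given cut capacity: 2 + 2 + 7 + 2 = 13.
Augment Hall→StairB→C3→Exit: bottleneck 2, flow now 2.
Augment Hall→C1→C3→Exit: bottleneck 6, flow now 8.
Augment Hall→C5→Lobby→Exit: bottleneck 2, flow now 10.
No augmenting path remains; maximum flow = 10.
In the residual graph, reachable from Hall: {Hall}.
Min-cut edges: Hall→StairB (2), Hall→C1 (6), Hall→C5 (2); capacity 2 + 6 + 2 = 10.
Cut capacity 13 exceeds the max flow 10, so it is not minimum.

No — its capacity is 13, but the minimum cut has capacity 10.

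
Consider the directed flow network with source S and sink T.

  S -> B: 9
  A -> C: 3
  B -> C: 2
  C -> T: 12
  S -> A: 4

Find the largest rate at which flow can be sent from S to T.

5

Augment S→A→C→T: bottleneck 3, flow now 3.
Augment S→B→C→T: bottleneck 2, flow now 5.
No augmenting path remains; maximum flow = 5.
In the residual graph, reachable from S: {S, A, B}.
Min-cut edges: A→C (3), B→C (2); capacity 3 + 2 = 5.
This cut is saturated, so no flow can exceed 5.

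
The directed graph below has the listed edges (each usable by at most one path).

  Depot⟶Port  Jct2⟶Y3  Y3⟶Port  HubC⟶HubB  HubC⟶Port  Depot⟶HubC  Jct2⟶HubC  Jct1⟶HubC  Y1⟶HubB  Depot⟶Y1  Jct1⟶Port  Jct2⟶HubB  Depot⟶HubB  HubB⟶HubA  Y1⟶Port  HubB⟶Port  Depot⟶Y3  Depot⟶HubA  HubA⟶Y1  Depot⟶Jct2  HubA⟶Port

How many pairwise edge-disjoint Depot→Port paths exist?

Assign every edge capacity 1; by Menger, the answer equals the max flow.
Path Depot→Port (+1); total 1.
Path Depot→HubA→Port (+1); total 2.
Path Depot→Y3→Port (+1); total 3.
Path Depot→HubB→Port (+1); total 4.
Path Depot→Y1→Port (+1); total 5.
Path Depot→HubC→Port (+1); total 6.
No residual Depot→Port path; max flow = 6.
Certifying cut of size 6: {Depot→Port, HubA→Port, HubB→Port, HubC→Port, Y1→Port, Y3→Port}.

6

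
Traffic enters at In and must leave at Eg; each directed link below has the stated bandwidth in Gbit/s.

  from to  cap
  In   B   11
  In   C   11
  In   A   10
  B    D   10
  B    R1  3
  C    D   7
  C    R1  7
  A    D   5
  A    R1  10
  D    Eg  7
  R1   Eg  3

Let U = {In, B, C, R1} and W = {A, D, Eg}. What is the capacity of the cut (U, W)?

Edges leaving {In, B, C, R1}: In→A (10), B→D (10), C→D (7), R1→Eg (3).
Cut capacity = 10 + 10 + 7 + 3 = 30.

30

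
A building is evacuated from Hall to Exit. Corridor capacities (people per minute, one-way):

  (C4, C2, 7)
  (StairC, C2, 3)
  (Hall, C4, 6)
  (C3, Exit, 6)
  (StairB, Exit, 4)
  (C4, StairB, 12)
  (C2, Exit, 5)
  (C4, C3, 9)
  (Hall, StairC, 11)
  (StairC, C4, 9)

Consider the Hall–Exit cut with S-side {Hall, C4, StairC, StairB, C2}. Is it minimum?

No — its capacity is 18, but the minimum cut has capacity 15.

Given cut capacity: 9 + 4 + 5 = 18.
Augment Hall→C4→StairB→Exit: bottleneck 4, flow now 4.
Augment Hall→C4→C2→Exit: bottleneck 2, flow now 6.
Augment Hall→StairC→C2→Exit: bottleneck 3, flow now 9.
Augment Hall→StairC→C4→C3→Exit: bottleneck 6, flow now 15.
No augmenting path remains; maximum flow = 15.
In the residual graph, reachable from Hall: {Hall, C4, StairC, StairB, C2, C3}.
Min-cut edges: StairB→Exit (4), C2→Exit (5), C3→Exit (6); capacity 4 + 5 + 6 = 15.
Cut capacity 18 exceeds the max flow 15, so it is not minimum.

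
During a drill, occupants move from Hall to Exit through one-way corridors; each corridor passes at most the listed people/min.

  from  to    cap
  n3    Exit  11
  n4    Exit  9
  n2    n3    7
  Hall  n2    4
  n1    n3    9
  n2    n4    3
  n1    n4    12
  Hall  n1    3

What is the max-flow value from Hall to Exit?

Augment Hall→n1→n3→Exit: bottleneck 3, flow now 3.
Augment Hall→n2→n3→Exit: bottleneck 4, flow now 7.
No augmenting path remains; maximum flow = 7.
In the residual graph, reachable from Hall: {Hall}.
Min-cut edges: Hall→n1 (3), Hall→n2 (4); capacity 3 + 4 = 7.
This cut is saturated, so no flow can exceed 7.

7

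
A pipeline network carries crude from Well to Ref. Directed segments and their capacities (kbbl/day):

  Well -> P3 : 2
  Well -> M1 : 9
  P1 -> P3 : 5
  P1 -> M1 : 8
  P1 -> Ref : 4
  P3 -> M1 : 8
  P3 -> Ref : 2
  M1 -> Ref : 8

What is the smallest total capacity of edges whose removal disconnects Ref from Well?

Augment Well→P3→Ref: bottleneck 2, flow now 2.
Augment Well→M1→Ref: bottleneck 8, flow now 10.
No augmenting path remains; maximum flow = 10.
By max-flow min-cut, the minimum cut capacity equals the max flow.
In the residual graph, reachable from Well: {Well, M1}.
Min-cut edges: Well→P3 (2), M1→Ref (8); capacity 2 + 8 = 10.

10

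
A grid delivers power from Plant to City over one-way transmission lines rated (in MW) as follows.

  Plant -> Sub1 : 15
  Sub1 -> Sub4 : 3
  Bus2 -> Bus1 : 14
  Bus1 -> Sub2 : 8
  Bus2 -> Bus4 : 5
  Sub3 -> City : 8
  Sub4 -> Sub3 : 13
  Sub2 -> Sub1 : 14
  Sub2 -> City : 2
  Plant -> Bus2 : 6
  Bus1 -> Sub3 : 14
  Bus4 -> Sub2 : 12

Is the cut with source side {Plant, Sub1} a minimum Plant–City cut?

Yes — it is a minimum cut (capacity 9).

Given cut capacity: 6 + 3 = 9.
Augment Plant→Bus2→Bus4→Sub2→City: bottleneck 2, flow now 2.
Augment Plant→Bus2→Bus1→Sub3→City: bottleneck 4, flow now 6.
Augment Plant→Sub1→Sub4→Sub3→City: bottleneck 3, flow now 9.
No augmenting path remains; maximum flow = 9.
Cut capacity 9 equals the max flow, so it is a minimum cut.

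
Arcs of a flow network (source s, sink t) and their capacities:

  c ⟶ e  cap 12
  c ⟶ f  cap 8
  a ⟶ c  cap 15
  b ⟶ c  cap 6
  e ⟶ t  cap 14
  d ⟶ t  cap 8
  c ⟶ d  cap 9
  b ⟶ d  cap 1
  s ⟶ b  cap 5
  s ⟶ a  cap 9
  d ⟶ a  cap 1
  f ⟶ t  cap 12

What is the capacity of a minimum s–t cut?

Augment s→b→d→t: bottleneck 1, flow now 1.
Augment s→a→c→d→t: bottleneck 7, flow now 8.
Augment s→a→c→e→t: bottleneck 2, flow now 10.
Augment s→b→c→e→t: bottleneck 4, flow now 14.
No augmenting path remains; maximum flow = 14.
By max-flow min-cut, the minimum cut capacity equals the max flow.
In the residual graph, reachable from s: {s}.
Min-cut edges: s→a (9), s→b (5); capacity 9 + 5 = 14.

14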